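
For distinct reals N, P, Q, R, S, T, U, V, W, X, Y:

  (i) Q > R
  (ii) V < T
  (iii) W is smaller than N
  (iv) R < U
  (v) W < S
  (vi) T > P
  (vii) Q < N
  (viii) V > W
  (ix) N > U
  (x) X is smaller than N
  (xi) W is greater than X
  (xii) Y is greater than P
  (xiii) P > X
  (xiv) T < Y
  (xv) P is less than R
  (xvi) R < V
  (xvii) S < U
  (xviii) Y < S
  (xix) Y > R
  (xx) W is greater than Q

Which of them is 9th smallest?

S

The consecutive relations fix a unique order: X < P < R < Q < W < V < T < Y < S < U < N.
Counting 9 from the smallest end gives S.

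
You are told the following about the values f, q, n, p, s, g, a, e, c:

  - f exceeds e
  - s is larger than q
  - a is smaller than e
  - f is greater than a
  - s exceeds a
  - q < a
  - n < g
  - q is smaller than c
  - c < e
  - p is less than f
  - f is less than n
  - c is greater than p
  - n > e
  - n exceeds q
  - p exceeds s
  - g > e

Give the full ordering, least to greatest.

q < a < s < p < c < e < f < n < g

Nothing is placed below q, so it is least; from there q < a; a < s; s < p; p < c; c < e; e < f; f < n; n < g, each given directly.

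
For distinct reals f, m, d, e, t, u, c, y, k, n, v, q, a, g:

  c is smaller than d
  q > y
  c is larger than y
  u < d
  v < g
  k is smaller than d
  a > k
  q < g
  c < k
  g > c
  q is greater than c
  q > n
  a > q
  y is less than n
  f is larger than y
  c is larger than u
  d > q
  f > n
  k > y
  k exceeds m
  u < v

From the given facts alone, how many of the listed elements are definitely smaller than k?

4

From k the given relations immediately reach y, c, m.
From those, u — 4 in total.
No other element is forced below k by the given relations, so the count is 4.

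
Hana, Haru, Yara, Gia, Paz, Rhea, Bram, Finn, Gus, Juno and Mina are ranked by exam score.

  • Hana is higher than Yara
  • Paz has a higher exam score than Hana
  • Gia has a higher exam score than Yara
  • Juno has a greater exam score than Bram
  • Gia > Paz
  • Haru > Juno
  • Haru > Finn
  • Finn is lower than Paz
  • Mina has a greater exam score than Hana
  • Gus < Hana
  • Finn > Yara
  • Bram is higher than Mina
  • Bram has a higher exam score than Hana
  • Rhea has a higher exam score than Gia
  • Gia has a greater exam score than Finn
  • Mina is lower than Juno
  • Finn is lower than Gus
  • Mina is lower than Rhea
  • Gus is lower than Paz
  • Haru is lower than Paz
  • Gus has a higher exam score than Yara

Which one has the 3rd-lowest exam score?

Gus

Piecing the relations together gives one ordering: Yara < Finn < Gus < Hana < Mina < Bram < Juno < Haru < Paz < Gia < Rhea.
The 3rd smallest is Gus.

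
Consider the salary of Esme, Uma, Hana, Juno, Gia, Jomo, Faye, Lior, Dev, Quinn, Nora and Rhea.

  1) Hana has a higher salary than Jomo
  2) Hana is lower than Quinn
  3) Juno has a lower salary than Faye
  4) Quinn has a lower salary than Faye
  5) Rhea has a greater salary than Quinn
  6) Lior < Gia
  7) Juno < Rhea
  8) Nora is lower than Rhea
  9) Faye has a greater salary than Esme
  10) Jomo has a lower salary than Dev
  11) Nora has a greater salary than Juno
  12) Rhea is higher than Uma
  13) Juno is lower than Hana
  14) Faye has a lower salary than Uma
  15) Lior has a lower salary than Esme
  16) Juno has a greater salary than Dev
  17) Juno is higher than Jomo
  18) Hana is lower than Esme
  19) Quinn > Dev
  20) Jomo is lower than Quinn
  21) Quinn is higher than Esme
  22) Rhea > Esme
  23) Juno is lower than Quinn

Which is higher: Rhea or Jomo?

Jomo < Dev < Juno < Hana < Quinn < Faye < Uma < Rhea, by transitivity through Dev, Juno, Hana, Quinn, Faye, Uma.
So Jomo < Rhea; Rhea is the higher of the two.

Rhea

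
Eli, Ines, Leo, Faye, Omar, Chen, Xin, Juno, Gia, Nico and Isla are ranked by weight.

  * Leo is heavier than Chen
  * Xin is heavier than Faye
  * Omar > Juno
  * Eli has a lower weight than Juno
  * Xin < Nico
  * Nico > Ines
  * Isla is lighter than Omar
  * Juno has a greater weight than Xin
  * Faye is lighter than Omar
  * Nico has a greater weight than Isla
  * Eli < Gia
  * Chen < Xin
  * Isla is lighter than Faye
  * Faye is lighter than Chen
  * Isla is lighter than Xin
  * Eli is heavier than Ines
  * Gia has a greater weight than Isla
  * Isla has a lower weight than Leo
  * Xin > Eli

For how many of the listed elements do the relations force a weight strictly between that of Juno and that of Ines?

2

Chaining upward from Ines reaches: Eli, Gia, Xin, Nico, Omar.
Chaining downward from Juno reaches: Isla, Faye, Eli, Chen, Xin.
Strictly between Ines and Juno are those in both lists: Eli, Xin — 2 elements.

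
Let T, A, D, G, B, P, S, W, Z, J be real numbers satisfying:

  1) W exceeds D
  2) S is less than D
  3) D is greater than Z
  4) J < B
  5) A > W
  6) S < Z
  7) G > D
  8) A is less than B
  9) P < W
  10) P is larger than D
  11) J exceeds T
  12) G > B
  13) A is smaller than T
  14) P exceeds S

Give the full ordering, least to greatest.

S < Z < D < P < W < A < T < J < B < G

Each adjacent pair is fixed by a given relation: S < Z; Z < D; D < P; P < W; W < A; A < T; T < J; J < B; B < G. Chaining them end to end gives the full order.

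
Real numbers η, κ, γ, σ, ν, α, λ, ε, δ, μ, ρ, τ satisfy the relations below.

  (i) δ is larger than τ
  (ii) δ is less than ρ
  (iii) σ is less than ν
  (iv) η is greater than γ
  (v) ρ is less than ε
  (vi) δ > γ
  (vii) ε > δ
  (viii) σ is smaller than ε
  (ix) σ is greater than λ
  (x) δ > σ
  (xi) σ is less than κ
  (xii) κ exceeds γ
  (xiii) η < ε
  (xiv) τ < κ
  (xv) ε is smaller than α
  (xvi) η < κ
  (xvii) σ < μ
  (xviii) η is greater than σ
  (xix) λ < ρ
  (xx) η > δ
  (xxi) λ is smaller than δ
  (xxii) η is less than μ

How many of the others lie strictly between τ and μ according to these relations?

Chaining upward from τ reaches: δ, η, ρ, ε, κ, α.
Chaining downward from μ reaches: λ, σ, γ, δ, η.
Strictly between τ and μ are those in both lists: δ, η — 2 elements.

2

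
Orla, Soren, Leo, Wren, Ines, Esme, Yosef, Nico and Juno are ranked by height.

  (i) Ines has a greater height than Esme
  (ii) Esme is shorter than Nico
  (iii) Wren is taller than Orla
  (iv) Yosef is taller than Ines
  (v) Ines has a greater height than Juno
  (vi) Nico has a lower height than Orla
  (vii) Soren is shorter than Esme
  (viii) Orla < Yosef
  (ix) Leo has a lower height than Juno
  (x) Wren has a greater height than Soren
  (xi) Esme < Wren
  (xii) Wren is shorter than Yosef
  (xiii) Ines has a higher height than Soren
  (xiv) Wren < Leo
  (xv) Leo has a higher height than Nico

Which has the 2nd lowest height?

Esme

Chaining the given pairs: Soren < Esme < Nico < Orla < Wren < Leo < Juno < Ines < Yosef.
The 2nd smallest is Esme.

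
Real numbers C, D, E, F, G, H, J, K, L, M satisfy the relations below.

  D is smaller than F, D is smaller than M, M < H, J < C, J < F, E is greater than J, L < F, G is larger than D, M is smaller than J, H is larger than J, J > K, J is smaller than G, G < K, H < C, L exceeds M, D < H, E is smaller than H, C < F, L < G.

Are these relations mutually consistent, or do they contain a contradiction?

We have J < G stated directly, yet also G < K < J by chaining the others — so G < J. Contradiction.

inconsistent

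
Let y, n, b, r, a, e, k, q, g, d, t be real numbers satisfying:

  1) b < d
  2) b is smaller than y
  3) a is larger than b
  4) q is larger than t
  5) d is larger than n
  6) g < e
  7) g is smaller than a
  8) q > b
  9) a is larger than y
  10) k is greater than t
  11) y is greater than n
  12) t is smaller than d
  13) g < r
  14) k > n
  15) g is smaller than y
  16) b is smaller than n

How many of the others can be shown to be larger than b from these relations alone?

From b the given relations immediately reach n, y, d, a, q.
From those, k — 6 in total.
Nothing else is reachable above b; 6 in all.

6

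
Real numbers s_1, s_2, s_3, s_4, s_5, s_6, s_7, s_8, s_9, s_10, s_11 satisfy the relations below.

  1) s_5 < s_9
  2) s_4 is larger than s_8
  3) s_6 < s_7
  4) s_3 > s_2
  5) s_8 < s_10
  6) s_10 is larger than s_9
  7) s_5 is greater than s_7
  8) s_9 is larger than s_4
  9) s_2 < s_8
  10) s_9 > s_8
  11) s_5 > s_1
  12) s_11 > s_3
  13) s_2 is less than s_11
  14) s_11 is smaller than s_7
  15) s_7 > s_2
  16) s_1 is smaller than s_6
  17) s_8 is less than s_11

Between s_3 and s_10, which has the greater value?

s_10

Following the relations from s_3: s_3 < s_11 < s_7 < s_5 < s_9 < s_10.
So s_3 < s_10; s_10 is the larger of the two.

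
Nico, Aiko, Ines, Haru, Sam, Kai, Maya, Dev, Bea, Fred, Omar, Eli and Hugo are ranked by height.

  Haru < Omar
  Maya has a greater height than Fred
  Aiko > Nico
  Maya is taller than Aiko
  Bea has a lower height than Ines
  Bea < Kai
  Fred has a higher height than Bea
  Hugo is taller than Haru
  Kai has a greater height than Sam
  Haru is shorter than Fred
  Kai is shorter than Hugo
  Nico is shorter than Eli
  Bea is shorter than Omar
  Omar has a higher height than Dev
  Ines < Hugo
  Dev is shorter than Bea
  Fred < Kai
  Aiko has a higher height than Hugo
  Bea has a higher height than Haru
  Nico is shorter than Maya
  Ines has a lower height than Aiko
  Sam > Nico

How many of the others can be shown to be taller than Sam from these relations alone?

4

From Sam the given relations immediately reach Kai.
From those, Hugo — 2 in total.
From those, Aiko — 3 in total.
From those, Maya — 4 in total.
No other element is forced above Sam by the given relations, so the count is 4.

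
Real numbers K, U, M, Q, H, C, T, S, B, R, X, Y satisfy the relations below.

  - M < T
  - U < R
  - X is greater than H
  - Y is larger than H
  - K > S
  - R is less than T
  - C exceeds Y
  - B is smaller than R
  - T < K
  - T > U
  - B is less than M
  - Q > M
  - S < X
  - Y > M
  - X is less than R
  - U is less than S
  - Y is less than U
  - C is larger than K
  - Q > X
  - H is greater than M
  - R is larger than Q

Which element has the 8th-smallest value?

Piecing the relations together gives one ordering: B < M < H < Y < U < S < X < Q < R < T < K < C.
The 8th smallest is Q.

Q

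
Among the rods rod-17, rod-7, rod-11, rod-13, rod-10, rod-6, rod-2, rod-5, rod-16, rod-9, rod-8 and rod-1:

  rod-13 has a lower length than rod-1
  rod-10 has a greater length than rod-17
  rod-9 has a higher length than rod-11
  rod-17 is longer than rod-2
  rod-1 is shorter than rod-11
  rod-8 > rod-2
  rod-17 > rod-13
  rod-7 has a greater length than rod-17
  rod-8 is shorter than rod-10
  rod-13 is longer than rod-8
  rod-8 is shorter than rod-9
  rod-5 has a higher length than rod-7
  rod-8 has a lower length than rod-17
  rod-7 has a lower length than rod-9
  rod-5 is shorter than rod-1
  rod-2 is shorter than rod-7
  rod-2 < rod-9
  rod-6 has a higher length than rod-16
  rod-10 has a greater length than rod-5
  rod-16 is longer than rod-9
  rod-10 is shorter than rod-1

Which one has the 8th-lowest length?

rod-1

Chaining the given pairs: rod-2 < rod-8 < rod-13 < rod-17 < rod-7 < rod-5 < rod-10 < rod-1 < rod-11 < rod-9 < rod-16 < rod-6.
The 8th smallest is rod-1.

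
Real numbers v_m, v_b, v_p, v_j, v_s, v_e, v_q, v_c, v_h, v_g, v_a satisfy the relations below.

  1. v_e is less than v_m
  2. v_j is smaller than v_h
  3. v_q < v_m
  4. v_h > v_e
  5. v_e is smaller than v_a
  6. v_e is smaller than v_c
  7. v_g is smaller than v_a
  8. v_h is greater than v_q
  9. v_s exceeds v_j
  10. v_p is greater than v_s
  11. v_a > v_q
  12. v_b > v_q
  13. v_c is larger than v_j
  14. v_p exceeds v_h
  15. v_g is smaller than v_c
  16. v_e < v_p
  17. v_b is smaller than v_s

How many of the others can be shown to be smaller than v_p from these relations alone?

From v_p the given relations immediately reach v_e, v_s, v_h.
From those, v_q, v_b, v_j — 6 in total.
No other element is forced below v_p by the given relations, so the count is 6.

6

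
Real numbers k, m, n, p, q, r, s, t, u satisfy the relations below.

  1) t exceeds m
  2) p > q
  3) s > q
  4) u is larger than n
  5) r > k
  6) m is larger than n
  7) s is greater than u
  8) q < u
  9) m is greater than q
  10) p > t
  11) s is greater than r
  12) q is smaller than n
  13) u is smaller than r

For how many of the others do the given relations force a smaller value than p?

The elements the relations force below p are q, n, m, t — no chain reaches any other.
That is 4.

4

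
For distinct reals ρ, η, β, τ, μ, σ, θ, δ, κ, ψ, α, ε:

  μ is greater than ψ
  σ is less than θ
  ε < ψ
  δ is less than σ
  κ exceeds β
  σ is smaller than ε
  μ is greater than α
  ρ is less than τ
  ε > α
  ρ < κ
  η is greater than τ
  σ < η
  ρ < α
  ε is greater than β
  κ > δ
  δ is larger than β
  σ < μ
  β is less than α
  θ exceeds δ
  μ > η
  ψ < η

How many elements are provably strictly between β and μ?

6

Chaining upward from β reaches: δ, κ, σ, α, ε, θ, ψ, η.
Chaining downward from μ reaches: δ, ρ, σ, α, τ, ε, ψ, η.
Strictly between β and μ are those in both lists: δ, σ, α, ε, ψ, η — 6 elements.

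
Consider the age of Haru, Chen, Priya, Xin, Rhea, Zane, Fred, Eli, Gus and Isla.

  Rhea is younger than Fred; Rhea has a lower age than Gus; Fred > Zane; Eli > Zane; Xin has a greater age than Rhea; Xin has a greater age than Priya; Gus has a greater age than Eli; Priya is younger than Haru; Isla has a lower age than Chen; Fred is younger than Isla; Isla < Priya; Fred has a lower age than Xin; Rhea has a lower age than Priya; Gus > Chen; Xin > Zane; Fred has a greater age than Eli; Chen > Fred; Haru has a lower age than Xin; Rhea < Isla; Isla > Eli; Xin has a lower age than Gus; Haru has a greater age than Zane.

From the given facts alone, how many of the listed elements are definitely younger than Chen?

5

From Chen the given relations immediately reach Fred, Isla.
From those, Rhea, Zane, Eli — 5 in total.
Nothing else is reachable below Chen; 5 in all.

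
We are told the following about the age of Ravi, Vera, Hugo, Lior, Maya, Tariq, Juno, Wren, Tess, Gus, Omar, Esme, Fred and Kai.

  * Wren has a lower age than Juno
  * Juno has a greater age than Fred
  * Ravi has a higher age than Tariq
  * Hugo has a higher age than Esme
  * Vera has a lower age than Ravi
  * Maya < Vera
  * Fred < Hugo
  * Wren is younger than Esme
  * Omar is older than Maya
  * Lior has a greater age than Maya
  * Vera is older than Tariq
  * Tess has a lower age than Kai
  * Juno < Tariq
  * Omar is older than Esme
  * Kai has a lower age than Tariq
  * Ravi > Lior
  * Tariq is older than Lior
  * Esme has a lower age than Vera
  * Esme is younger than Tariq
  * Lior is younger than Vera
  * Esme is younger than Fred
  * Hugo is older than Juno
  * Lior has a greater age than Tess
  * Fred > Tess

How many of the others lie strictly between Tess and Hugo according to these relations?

2

The relations place Tess below Hugo. An element lies strictly between them when it is forced above Tess and also forced below Hugo.
Above Tess: {Kai, Fred, Lior, Juno, Tariq, Vera, Ravi}. Below Hugo: {Wren, Esme, Fred, Juno}.
Intersection: {Fred, Juno} — 2.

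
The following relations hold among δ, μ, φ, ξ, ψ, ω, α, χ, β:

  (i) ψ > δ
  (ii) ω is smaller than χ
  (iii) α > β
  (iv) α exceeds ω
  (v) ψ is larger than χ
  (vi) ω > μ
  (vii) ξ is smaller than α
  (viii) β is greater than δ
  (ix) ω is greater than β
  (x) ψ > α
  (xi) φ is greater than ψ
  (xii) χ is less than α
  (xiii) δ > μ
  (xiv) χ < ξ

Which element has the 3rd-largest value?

α

Chaining the given pairs: μ < δ < β < ω < χ < ξ < α < ψ < φ.
The 3rd largest is α.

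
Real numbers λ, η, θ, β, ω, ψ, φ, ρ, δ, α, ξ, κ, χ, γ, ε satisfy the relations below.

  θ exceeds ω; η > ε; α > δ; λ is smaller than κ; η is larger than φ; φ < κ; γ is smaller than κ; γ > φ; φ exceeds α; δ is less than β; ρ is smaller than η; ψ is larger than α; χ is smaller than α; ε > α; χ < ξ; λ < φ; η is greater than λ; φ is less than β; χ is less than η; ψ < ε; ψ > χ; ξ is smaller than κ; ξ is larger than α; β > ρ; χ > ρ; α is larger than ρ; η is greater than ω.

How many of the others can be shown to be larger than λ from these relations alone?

The elements the relations force above λ are φ, γ, κ, β, η — no chain reaches any other.
That is 5.

5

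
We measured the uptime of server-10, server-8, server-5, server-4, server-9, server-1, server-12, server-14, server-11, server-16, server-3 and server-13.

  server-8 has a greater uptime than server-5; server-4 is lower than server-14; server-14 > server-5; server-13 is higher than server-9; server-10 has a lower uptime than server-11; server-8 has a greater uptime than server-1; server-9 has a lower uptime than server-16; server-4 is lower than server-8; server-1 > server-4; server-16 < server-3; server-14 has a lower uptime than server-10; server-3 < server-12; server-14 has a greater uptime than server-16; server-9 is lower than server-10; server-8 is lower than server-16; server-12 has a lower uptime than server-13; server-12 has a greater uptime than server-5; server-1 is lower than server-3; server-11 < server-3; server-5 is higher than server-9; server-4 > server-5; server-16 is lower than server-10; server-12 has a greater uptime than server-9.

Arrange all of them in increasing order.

server-9 < server-5 < server-4 < server-1 < server-8 < server-16 < server-14 < server-10 < server-11 < server-3 < server-12 < server-13

The consecutive links are each given: server-9 < server-5; server-5 < server-4; server-4 < server-1; server-1 < server-8; server-8 < server-16; server-16 < server-14; server-14 < server-10; server-10 < server-11; server-11 < server-3; server-3 < server-12; server-12 < server-13.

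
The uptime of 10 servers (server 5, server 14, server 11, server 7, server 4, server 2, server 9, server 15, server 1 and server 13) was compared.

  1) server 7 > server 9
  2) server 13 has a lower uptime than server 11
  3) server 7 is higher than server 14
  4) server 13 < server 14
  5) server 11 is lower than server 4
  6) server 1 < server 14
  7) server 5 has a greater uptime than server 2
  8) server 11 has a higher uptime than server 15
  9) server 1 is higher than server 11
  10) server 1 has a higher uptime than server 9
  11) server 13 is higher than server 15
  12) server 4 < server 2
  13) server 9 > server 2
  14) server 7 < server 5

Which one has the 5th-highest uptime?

server 9

Piecing the relations together gives one ordering: server 15 < server 13 < server 11 < server 4 < server 2 < server 9 < server 1 < server 14 < server 7 < server 5.
Counting 5 from the largest end gives server 9.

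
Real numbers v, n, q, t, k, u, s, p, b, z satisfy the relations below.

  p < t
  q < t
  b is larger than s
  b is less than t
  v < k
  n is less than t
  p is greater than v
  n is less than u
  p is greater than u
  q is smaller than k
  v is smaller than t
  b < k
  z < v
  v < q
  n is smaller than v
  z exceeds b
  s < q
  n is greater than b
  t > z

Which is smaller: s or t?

s

s < b and b < n give s < n.
With n < u: s < b < n < u.
With u < p: s < b < n < u < p.
Then p < t extends the chain to t.
So s < t; s is the smaller of the two.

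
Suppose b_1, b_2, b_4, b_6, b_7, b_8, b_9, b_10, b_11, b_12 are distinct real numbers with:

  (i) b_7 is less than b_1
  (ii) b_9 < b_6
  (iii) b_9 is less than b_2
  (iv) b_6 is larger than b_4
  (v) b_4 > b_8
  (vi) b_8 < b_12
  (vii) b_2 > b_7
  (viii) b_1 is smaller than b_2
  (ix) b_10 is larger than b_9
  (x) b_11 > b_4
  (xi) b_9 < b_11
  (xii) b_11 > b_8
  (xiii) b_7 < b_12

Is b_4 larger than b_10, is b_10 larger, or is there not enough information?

undetermined

Following every chain through b_4: above b_4 we get b_11, b_6; below b_4 we get b_8.
b_10 is not reached, and no chain runs the other way from b_10 to b_4.
So the given relations leave the order of b_4 and b_10 undetermined.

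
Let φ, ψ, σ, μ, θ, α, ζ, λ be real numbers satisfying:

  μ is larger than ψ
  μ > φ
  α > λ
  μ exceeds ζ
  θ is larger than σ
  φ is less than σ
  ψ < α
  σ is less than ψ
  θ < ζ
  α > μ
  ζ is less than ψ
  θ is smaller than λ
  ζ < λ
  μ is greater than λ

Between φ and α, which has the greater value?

α

Following the relations from φ: φ < σ < θ < ζ < μ < α.
So φ < α; α is the larger of the two.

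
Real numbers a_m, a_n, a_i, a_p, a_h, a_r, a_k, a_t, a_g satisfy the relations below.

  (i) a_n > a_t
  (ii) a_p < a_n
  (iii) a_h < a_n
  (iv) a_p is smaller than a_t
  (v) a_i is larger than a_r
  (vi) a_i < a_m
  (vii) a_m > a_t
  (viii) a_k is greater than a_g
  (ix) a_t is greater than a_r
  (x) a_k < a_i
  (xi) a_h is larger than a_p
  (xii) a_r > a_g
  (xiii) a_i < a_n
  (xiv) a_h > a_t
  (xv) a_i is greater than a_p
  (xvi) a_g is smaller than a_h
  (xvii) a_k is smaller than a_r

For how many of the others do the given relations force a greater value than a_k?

The elements the relations force above a_k are a_r, a_t, a_h, a_i, a_n, a_m — no chain reaches any other.
That is 6.

6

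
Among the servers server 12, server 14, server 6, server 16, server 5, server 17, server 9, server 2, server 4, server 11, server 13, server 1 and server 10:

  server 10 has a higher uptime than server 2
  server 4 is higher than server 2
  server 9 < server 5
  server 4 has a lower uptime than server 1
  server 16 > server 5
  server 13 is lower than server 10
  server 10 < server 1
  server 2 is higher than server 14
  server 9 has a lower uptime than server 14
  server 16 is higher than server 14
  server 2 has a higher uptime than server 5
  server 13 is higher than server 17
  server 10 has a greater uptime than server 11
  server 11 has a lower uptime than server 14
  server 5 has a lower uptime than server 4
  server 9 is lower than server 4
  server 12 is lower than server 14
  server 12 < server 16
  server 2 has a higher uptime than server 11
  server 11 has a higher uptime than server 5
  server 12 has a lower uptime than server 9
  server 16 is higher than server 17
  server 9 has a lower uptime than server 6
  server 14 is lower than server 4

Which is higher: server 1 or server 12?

The relevant relations are server 12 < server 9; server 9 < server 5; server 5 < server 11; server 11 < server 2; server 2 < server 4; server 4 < server 1.
Together: server 12 < server 9 < server 5 < server 11 < server 2 < server 4 < server 1.
So server 12 < server 1; server 1 is the higher of the two.

server 1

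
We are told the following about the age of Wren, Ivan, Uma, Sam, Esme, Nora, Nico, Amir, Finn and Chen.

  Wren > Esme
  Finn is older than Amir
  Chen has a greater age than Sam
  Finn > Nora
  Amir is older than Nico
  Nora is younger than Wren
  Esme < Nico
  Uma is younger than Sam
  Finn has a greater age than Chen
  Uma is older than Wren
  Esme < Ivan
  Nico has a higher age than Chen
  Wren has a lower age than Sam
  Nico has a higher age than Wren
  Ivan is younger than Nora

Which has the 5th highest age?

Piecing the relations together gives one ordering: Esme < Ivan < Nora < Wren < Uma < Sam < Chen < Nico < Amir < Finn.
Counting 5 from the largest end gives Sam.

Sam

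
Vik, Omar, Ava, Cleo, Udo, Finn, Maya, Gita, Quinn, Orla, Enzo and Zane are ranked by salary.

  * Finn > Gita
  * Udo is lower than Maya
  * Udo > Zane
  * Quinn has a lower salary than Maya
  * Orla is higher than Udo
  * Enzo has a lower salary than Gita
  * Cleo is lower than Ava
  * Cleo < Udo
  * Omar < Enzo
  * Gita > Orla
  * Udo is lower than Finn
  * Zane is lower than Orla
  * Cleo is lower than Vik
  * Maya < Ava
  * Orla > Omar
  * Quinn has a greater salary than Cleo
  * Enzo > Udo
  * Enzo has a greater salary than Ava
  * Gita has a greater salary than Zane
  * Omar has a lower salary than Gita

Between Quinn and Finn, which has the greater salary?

Finn

Chaining the given relations: Quinn < Maya < Ava < Enzo < Gita < Finn.
So Quinn < Finn; Finn is the higher of the two.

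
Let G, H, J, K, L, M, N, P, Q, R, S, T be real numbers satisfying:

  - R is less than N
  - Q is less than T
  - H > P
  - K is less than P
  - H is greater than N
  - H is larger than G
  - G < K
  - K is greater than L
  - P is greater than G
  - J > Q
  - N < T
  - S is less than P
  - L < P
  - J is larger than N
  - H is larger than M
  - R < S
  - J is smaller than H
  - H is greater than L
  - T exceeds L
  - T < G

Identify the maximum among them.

H

Chaining downward from H: directly below it, M, N, L, G, J, P; then Q, R, T, K, S.
That covers every other element, and nothing is given above H, so H is the maximum.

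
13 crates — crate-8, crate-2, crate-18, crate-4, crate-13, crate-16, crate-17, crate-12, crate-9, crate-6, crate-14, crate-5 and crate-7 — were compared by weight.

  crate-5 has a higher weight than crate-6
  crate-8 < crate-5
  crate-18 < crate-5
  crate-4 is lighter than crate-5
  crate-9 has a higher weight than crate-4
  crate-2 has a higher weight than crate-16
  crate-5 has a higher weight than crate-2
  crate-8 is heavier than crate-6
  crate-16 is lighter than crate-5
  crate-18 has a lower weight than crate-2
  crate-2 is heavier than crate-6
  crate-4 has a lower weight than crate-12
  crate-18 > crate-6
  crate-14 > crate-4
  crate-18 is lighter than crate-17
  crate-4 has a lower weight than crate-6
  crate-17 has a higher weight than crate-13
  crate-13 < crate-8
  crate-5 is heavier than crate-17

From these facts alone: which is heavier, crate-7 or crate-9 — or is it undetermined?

undetermined

Following every chain through crate-7: nothing is chained to crate-7.
crate-9 is not reached, and no chain runs the other way from crate-9 to crate-7.
So the given relations leave the order of crate-7 and crate-9 undetermined.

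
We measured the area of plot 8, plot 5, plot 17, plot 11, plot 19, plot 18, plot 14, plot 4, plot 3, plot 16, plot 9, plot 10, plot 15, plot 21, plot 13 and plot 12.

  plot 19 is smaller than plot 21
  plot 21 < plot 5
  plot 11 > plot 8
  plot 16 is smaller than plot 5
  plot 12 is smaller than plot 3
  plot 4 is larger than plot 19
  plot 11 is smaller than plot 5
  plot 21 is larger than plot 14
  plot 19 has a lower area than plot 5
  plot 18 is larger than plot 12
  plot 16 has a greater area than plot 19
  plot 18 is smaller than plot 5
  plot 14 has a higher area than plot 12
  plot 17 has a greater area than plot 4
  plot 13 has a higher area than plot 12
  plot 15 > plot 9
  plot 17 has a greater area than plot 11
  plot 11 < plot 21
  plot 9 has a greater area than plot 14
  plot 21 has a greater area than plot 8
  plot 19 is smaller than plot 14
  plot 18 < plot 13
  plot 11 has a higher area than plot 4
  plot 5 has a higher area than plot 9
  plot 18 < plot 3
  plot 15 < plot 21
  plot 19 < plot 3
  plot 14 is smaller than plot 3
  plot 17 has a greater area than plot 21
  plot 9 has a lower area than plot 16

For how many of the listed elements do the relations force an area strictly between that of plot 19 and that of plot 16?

2

Chaining upward from plot 19 reaches: plot 14, plot 9, plot 15, plot 4, plot 11, plot 21, plot 3, plot 5, plot 17.
Chaining downward from plot 16 reaches: plot 12, plot 14, plot 9.
Strictly between plot 19 and plot 16 are those in both lists: plot 14, plot 9 — 2 elements.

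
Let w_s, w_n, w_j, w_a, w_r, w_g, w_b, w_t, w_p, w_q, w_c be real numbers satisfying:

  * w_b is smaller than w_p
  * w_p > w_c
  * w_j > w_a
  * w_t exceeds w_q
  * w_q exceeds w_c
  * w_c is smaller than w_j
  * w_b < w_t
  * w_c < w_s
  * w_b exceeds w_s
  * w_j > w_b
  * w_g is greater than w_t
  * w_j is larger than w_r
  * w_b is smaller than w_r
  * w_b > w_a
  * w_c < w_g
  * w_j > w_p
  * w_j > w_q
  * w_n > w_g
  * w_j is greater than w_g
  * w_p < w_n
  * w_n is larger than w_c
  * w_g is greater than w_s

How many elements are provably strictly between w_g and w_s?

2

Chaining upward from w_s reaches: w_b, w_p, w_r, w_t, w_j, w_n.
Chaining downward from w_g reaches: w_a, w_c, w_b, w_q, w_t.
Strictly between w_s and w_g are those in both lists: w_b, w_t — 2 elements.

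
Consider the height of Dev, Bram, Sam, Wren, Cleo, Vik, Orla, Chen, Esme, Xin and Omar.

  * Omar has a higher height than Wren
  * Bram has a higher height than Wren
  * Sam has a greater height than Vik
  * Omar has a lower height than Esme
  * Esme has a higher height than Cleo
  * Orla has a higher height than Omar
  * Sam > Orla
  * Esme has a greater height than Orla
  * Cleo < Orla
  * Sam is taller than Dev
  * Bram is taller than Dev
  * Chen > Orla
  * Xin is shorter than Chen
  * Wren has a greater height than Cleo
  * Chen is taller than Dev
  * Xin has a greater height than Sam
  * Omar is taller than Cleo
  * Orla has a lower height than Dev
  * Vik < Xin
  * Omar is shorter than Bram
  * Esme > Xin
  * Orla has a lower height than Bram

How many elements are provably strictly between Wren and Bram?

3

Chaining upward from Wren reaches: Omar, Orla, Dev, Sam, Xin, Esme, Chen.
Chaining downward from Bram reaches: Cleo, Omar, Orla, Dev.
Strictly between Wren and Bram are those in both lists: Omar, Orla, Dev — 3 elements.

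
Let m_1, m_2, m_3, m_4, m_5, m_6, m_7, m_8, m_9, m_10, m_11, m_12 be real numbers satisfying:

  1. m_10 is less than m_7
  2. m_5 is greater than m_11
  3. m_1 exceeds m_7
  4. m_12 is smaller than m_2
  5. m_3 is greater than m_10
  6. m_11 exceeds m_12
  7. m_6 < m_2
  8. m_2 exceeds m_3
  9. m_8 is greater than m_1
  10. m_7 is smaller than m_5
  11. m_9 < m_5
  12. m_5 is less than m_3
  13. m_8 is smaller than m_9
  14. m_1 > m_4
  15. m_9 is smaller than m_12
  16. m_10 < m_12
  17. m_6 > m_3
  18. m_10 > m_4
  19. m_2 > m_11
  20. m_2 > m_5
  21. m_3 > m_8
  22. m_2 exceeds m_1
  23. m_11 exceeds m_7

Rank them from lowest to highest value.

m_4 < m_10 < m_7 < m_1 < m_8 < m_9 < m_12 < m_11 < m_5 < m_3 < m_6 < m_2

The consecutive links are each given: m_4 < m_10; m_10 < m_7; m_7 < m_1; m_1 < m_8; m_8 < m_9; m_9 < m_12; m_12 < m_11; m_11 < m_5; m_5 < m_3; m_3 < m_6; m_6 < m_2.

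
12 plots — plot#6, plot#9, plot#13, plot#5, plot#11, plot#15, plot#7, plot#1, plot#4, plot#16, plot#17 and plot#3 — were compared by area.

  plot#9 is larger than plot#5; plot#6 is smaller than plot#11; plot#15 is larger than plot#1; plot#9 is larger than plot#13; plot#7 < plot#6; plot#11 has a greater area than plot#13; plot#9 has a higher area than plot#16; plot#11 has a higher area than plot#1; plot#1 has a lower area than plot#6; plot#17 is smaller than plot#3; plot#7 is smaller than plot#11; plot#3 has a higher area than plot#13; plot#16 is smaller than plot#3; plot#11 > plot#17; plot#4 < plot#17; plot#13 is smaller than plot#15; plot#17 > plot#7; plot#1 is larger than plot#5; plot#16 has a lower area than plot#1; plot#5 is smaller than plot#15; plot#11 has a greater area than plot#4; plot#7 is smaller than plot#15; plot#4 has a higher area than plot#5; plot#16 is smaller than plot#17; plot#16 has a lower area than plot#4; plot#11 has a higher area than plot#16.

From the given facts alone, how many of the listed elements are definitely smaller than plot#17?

4

The elements the relations force below plot#17 are plot#16, plot#5, plot#7, plot#4 — no chain reaches any other.
That is 4.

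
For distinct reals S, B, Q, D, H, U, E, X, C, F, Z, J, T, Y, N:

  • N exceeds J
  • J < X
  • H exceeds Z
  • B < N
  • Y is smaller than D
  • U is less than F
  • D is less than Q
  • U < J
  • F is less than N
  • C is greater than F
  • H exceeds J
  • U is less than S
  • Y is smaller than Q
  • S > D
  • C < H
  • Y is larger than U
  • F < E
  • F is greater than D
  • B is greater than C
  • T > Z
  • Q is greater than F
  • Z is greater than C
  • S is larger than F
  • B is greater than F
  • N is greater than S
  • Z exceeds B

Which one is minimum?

U

Chaining upward from U: directly above it, Y, J, F, S; then D, C, X, E, B, N, Q, H; then Z; then T.
That covers every other element, and nothing is given below U, so U is the minimum.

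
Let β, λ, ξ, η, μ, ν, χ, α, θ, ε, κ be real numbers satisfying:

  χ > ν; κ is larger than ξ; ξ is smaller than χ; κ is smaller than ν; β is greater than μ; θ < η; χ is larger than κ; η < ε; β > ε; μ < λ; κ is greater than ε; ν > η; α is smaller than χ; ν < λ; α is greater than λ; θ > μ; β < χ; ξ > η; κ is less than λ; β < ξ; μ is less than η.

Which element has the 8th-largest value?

The consecutive relations fix a unique order: μ < θ < η < ε < β < ξ < κ < ν < λ < α < χ.
Counting 8 from the largest end gives ε.

ε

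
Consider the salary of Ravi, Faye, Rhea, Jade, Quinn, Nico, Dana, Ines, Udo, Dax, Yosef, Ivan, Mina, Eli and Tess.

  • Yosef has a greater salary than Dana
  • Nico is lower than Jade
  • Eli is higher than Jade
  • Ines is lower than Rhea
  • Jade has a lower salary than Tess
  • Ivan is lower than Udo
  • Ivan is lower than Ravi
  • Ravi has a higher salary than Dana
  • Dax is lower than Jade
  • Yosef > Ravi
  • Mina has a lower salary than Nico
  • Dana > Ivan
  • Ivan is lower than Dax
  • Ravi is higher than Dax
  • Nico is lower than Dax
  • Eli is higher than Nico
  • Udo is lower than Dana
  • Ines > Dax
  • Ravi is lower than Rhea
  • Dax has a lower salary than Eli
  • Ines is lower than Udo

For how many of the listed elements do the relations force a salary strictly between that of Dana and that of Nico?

The relations place Nico below Dana. An element lies strictly between them when it is forced above Nico and also forced below Dana.
Above Nico: {Dax, Jade, Ines, Udo, Eli, Tess, Ravi, Yosef, Rhea}. Below Dana: {Mina, Ivan, Dax, Ines, Udo}.
Intersection: {Dax, Ines, Udo} — 3.

3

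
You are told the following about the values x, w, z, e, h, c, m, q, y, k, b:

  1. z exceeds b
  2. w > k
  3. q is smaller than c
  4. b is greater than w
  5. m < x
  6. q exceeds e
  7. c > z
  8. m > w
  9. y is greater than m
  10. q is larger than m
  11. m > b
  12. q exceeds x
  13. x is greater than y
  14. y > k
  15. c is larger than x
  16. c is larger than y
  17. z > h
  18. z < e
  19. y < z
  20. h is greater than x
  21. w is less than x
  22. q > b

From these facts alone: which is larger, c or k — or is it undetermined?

Following the relations from k: k < w < b < m < y < x < h < z < e < q < c.
So c is larger.

c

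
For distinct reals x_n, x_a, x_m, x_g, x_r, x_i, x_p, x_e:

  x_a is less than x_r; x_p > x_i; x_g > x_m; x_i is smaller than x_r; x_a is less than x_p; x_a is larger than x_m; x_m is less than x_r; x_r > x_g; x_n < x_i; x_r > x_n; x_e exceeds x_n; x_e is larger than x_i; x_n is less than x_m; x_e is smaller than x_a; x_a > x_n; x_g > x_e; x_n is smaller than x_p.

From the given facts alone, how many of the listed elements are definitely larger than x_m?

4

From x_m the given relations immediately reach x_a, x_g, x_r.
From those, x_p — 4 in total.
Nothing else is reachable above x_m; 4 in all.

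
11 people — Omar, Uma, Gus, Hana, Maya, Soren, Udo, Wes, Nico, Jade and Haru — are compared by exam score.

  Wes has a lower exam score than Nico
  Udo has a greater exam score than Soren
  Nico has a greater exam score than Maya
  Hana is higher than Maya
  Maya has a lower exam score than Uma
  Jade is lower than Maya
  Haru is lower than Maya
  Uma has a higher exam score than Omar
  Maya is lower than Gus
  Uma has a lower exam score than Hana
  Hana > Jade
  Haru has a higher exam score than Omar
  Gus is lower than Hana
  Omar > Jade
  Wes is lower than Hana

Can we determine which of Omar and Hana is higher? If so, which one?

Link the given pairs in sequence: Omar < Haru; Haru < Maya; Maya < Uma; Uma < Hana.
Chaining these gives Omar < Haru < Maya < Uma < Hana.
So Hana is higher.

Hana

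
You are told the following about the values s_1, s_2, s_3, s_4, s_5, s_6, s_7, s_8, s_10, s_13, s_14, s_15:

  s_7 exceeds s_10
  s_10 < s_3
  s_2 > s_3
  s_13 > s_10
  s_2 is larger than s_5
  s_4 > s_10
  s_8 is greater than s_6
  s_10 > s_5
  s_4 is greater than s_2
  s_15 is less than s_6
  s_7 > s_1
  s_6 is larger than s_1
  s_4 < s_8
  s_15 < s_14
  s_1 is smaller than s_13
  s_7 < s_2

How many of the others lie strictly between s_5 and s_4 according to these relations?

Chaining upward from s_5 reaches: s_10, s_13, s_7, s_3, s_2, s_8.
Chaining downward from s_4 reaches: s_1, s_10, s_7, s_3, s_2.
Strictly between s_5 and s_4 are those in both lists: s_10, s_7, s_3, s_2 — 4 elements.

4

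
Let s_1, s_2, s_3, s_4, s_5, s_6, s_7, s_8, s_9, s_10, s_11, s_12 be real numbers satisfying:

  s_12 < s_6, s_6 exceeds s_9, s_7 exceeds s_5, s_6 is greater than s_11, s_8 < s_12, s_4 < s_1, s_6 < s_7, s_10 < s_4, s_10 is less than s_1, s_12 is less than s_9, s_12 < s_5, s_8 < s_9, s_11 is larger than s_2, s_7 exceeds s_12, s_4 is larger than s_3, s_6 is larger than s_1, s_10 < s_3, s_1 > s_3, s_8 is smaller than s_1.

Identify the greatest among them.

Chaining downward from s_7: directly below it, s_12, s_5, s_6; then s_11, s_8, s_1, s_9; then s_2, s_10, s_3, s_4.
That covers every other element, and nothing is given above s_7, so s_7 is the greatest.

s_7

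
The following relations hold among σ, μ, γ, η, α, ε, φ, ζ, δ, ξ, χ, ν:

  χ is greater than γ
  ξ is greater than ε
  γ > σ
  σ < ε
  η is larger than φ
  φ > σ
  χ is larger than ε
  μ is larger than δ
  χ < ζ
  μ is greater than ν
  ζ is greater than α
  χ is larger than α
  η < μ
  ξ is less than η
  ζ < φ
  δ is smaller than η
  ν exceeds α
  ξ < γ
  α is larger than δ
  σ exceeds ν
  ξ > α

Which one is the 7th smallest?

γ

The consecutive relations fix a unique order: δ < α < ν < σ < ε < ξ < γ < χ < ζ < φ < η < μ.
Counting 7 from the smallest end gives γ.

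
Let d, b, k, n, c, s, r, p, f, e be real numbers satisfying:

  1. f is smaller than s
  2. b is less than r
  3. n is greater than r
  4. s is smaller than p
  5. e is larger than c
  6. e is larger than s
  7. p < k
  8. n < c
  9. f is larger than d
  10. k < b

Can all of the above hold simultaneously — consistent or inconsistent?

consistent

Every relation is compatible with d < f < s < p < k < b < r < n < c < e; the set is consistent.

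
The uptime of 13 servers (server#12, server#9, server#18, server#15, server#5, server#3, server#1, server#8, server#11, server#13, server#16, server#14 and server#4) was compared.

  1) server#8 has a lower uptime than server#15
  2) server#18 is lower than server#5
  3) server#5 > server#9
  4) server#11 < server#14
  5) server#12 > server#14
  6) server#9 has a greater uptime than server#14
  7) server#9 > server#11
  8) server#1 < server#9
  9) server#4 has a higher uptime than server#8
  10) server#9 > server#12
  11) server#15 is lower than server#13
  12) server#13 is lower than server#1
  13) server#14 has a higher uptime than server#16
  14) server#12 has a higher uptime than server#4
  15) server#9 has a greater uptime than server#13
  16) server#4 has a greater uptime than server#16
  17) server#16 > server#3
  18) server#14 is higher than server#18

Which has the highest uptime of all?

server#5

Chaining downward from server#5: directly below it, server#18, server#9; then server#11, server#13, server#14, server#12, server#1; then server#16, server#15, server#4; then server#3, server#8.
That covers every other element, and nothing is given above server#5, so server#5 is the highest uptime.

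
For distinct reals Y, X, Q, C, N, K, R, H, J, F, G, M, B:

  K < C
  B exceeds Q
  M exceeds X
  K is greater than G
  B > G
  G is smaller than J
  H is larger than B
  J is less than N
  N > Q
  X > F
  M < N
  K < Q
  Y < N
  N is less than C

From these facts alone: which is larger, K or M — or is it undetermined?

undetermined

Following every chain through M: above M we get N, C; below M we get F, X.
K is not reached, and no chain runs the other way from K to M.
So the given relations leave the order of M and K undetermined.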